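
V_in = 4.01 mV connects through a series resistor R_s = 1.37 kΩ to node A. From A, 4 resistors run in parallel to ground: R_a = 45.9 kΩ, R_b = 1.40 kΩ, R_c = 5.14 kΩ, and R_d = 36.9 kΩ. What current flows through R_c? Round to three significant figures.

Combine the parallel branches: R_p = (1/45.9 + 1/1.40 + 1/5.14 + 1/36.9)⁻¹ = 1.044 kΩ.
Node voltage V_A = V_in · R_p/(R_s + R_p) = 4.01 × 0.4325 = 1.734 mV.
Branch current I = V_A/R_c = 1.734/5.14 = 0.3374 µA.

I ≈ 0.337 µA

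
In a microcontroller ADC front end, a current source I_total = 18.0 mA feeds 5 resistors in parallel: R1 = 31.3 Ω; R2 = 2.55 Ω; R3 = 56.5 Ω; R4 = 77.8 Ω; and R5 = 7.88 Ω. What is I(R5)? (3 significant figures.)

I ≈ 3.93 mA

ΣG = 1/31.3 + 1/2.55 + 1/56.5 + 1/77.8 + 1/7.88 = 0.5816.
Current divider: I(R5) = I_total · G_k/ΣG = 18.0 × (0.1269/0.5816) = 18.0 × 0.2182 = 3.928 mA.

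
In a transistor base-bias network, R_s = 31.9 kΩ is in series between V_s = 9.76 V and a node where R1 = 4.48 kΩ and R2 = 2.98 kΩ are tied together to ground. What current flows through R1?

Parallel bank: R_p = 1/(1/4.48 + 1/2.98) = 1.790 kΩ.
V_A = 9.76 × 1.790/33.69 = 0.5185 V.
I(R1) = V_A / R1 = 0.5185/4.48 = 0.1157 mA.
(Check via current divider: I_total = 0.2897 mA; share G_k/ΣG = 0.3995 → same result.)

I ≈ 0.116 mA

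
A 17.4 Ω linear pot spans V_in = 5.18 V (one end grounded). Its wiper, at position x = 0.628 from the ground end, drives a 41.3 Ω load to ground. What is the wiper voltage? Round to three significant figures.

The pot divides into 6.473 Ω above the wiper and 10.93 Ω below.
Lower segment in parallel with the load: 10.93 ‖ 41.3 = 8.641 Ω.
Loaded-divider output: V_out = 5.18 × 0.5717 = 2.962 V.
(Unloaded: V_out = x·V_in = 3.25 V.)

V_out ≈ 2.96 V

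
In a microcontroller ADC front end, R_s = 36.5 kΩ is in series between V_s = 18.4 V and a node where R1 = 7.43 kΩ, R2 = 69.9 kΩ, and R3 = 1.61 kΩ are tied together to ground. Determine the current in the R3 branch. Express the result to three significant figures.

I ≈ 0.393 mA

Parallel bank: R_p = 1/(1/7.43 + 1/69.9 + 1/1.61) = 1.299 kΩ.
V_A by voltage divider: V_A = 18.4 × 1.299/(36.5 + 1.299) = 0.6322 V.
Branch current I = V_A/R3 = 0.6322/1.61 = 0.3927 mA.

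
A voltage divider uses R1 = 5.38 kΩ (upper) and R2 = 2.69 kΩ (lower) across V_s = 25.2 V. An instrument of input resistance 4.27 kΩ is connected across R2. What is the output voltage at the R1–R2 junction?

The load sits in parallel with R2, giving an effective lower resistance R2' = R2·R_L/(R2+R_L) = 1.650 kΩ.
Now apply the divider: V_out = 25.2 × 0.2347 = 5.916 V.

V_out ≈ 5.92 V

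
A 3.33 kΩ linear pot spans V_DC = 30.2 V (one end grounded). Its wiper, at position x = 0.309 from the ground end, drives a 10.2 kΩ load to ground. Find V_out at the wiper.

Lower segment x·R_p = 1.029 kΩ; upper segment (1−x)·R_p = 2.301 kΩ.
R_L loads the lower segment: effective lower R = 0.9347 kΩ.
V_out = 30.2 × 0.9347/(2.301 + 0.9347) = 8.724 V.
(Unloaded: V_out = x·V_DC = 9.33 V.)

V_out ≈ 8.72 V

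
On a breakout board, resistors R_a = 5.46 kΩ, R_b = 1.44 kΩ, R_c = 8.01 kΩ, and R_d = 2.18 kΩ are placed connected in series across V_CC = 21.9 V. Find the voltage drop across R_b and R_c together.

V ≈ 12.1 V

ΣR = 5.46 + 1.44 + 8.01 + 2.18 = 17.09 kΩ.
R_{R_b..R_c} = 1.44 + 8.01 = 9.450 kΩ.
By the voltage-divider rule, V = 21.9 × 9.450/17.09 = 12.11 V.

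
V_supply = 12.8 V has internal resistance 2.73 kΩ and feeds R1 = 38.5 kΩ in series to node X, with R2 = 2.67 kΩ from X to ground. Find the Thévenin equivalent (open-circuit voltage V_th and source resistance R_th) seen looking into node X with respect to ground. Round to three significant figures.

R1' = 2.73 + 38.5 = 41.23 kΩ (source resistance + R1).
Open-circuit (no load on X): V_th = V_supply · R2/(R1' + R2) = 12.8 × 2.67/(41.23 + 2.67) = 0.7785 V.
With V_supply suppressed (replaced by a short), R_th = R1' ‖ R2 = (41.23 × 2.67)/(41.23 + 2.67) = 2.508 kΩ.

V_th ≈ 0.778 V, R_th ≈ 2.51 kΩ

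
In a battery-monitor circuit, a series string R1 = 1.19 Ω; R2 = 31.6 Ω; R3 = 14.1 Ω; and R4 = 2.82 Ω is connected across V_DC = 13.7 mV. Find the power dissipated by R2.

P ≈ 2.40 µW

The common current is I = 13.7/49.71 = 0.2756 mA.
P(R2) = I²·R2 = (0.2756)² × 31.6 = 2.400 µW.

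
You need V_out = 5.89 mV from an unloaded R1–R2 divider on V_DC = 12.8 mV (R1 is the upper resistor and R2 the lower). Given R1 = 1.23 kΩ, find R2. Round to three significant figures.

The divider ratio is R2/(R1+R2) = 5.89/12.8 = 0.4602.
R2 = R1 · 0.4602/(1 − 0.4602) = 1.048 kΩ.

R2 ≈ 1.05 kΩ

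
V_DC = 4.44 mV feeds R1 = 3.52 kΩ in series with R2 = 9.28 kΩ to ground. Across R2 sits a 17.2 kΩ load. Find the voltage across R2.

V_out ≈ 2.80 mV

R2 ‖ R_L = (9.28 × 17.2)/(9.28 + 17.2) = 6.028 kΩ.
Voltage divider with the loaded lower leg: V_out = 4.44 × 6.028/(3.52 + 6.028) = 4.44 × 0.6313 = 2.803 mV.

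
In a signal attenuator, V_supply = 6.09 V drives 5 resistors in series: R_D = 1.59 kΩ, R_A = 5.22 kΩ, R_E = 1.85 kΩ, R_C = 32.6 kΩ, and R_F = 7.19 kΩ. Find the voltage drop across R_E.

V ≈ 0.233 V

Total series resistance ΣR = 1.59 + 5.22 + 1.85 + 32.6 + 7.19 = 48.45 kΩ.
Voltage divider: V = V_supply · (1.850 / 48.45) = 6.09 × 0.03818 = 0.2325 V.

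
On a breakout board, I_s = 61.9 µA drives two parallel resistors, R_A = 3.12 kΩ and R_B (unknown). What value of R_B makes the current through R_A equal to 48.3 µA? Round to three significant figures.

Two-branch current divider: I_A = I_s · R_B/(R_A + R_B).
48.3/61.9 = R_B/(R_A + R_B) → R_B = R_A · (0.7803)/(1 − 0.7803) = 3.12 × 3.551 = 11.08 kΩ.

R_B ≈ 11.1 kΩ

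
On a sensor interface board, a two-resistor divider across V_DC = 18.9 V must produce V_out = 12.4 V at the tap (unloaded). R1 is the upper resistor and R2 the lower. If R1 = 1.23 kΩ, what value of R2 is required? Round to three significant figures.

V_out/V_DC = R2/(R1+R2) = 0.6561.
R2 = R1 · 0.6561/(1 − 0.6561) = 2.346 kΩ.

R2 ≈ 2.35 kΩ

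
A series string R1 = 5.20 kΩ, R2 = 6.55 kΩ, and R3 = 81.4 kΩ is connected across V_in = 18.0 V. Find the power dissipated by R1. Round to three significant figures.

The common current is I = 18.0/93.15 = 0.1932 mA.
P = I²R = 0.03734 × 5.20 = 0.1942 mW.

P ≈ 0.194 mW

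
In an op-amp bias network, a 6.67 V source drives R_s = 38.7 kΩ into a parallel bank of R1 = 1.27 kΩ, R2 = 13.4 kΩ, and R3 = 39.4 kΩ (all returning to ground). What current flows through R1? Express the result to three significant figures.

Combine the parallel branches: R_p = (1/1.27 + 1/13.4 + 1/39.4)⁻¹ = 1.127 kΩ.
Node voltage V_A = V_s · R_p/(R_s + R_p) = 6.67 × 0.02829 = 0.1887 V.
I(R1) = V_A / R1 = 0.1887/1.27 = 0.1486 mA.

I ≈ 0.149 mA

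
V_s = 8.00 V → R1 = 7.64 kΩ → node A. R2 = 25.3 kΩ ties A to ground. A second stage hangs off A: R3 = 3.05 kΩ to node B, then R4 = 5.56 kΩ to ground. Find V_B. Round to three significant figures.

The second stage (R3 + R4 = 8.610 kΩ) loads node A in parallel with R2.
Effective lower resistance at A: R2 ‖ 8.610 = 6.424 kΩ.
V_A = 8.00 × 6.424/(7.64 + 6.424) = 3.654 V.
V_B = V_A × 0.6458 = 2.360 V.

V_B ≈ 2.36 V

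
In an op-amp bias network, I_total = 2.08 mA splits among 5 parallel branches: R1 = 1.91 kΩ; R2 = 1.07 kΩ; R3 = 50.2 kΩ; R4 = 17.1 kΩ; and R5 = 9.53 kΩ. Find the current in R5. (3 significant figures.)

I ≈ 0.133 mA

Conductances: ΣG = 1/1.91 + 1/1.07 + 1/50.2 + 1/17.1 + 1/9.53 = 1.641 (1/kΩ).
By the current-divider rule, I = I_total · G_k/ΣG = 2.08 × 0.06393 = 0.1330 mA.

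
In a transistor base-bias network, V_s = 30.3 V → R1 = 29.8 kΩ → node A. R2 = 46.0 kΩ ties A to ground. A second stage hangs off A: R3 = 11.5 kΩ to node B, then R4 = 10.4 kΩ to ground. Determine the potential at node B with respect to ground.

V_B ≈ 4.78 V

Node A sees R2 in parallel with the series input of stage 2, R3 + R4 = 21.90 kΩ.
Effective lower resistance at A: R2 ‖ 21.90 = 14.84 kΩ.
V_A = 30.3 × 14.84/(29.8 + 14.84) = 10.07 V.
V_B = V_A × 0.4749 = 4.783 V.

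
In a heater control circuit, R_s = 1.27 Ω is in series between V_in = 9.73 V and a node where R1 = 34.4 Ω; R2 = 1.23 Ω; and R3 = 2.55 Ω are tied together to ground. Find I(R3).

I ≈ 1.49 A

Combine the parallel branches: R_p = (1/34.4 + 1/1.23 + 1/2.55)⁻¹ = 0.8102 Ω.
V_A by voltage divider: V_A = 9.73 × 0.8102/(1.27 + 0.8102) = 3.790 V.
Branch current I = V_A/R3 = 3.790/2.55 = 1.486 A.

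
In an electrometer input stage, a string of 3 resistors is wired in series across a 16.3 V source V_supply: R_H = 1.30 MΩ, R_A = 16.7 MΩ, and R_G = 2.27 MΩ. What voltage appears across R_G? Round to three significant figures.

V ≈ 1.83 V

Total series resistance ΣR = 1.30 + 16.7 + 2.27 = 20.27 MΩ.
Voltage divider: V = V_supply · (2.270 / 20.27) = 16.3 × 0.1120 = 1.825 V.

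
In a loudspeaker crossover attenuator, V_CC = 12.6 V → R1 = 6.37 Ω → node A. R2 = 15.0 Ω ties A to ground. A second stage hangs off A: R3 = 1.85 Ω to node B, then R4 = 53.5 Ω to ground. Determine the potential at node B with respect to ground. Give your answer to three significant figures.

V_B ≈ 7.91 V

Node A sees R2 in parallel with the series input of stage 2, R3 + R4 = 55.35 Ω.
R2 ‖ (R3+R4) = 11.80 Ω.
So V_A = 12.6 × 0.6495 = 8.183 V.
Stage 2 is unloaded, so V_B = V_A · R4/(R3+R4) = 8.183 × 53.5/55.35 = 7.910 V.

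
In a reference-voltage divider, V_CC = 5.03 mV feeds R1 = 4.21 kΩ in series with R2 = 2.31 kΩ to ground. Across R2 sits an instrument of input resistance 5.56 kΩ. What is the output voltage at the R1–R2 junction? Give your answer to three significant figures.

V_out ≈ 1.41 mV

The load sits in parallel with R2, giving an effective lower resistance R2' = R2·R_L/(R2+R_L) = 1.632 kΩ.
Voltage divider with the loaded lower leg: V_out = 5.03 × 1.632/(4.21 + 1.632) = 5.03 × 0.2794 = 1.405 mV.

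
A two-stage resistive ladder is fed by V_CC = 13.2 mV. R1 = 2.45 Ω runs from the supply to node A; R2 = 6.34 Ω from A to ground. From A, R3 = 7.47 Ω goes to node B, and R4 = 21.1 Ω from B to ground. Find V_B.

V_B ≈ 6.62 mV

Node A sees R2 in parallel with the series input of stage 2, R3 + R4 = 28.57 Ω.
Effective lower resistance at A: R2 ‖ 28.57 = 5.189 Ω.
So V_A = 13.2 × 0.6793 = 8.966 mV.
Stage 2 is unloaded, so V_B = V_A · R4/(R3+R4) = 8.966 × 21.1/28.57 = 6.622 mV.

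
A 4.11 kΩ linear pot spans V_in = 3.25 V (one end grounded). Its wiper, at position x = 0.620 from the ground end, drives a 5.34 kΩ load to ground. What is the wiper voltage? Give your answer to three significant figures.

Split the track: R_lower = x·R_p = 2.548 kΩ, R_upper = (1−x)·R_p = 1.562 kΩ.
Lower segment in parallel with the load: 2.548 ‖ 5.34 = 1.725 kΩ.
Loaded-divider output: V_out = 3.25 × 0.5248 = 1.706 V.

V_out ≈ 1.71 V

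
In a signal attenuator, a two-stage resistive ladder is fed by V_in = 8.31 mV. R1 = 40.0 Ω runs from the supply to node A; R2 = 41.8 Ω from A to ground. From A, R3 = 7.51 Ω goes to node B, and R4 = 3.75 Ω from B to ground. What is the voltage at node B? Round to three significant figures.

V_B ≈ 0.502 mV

Looking into the second stage from A: R3 + R4 = 11.26 Ω appears in parallel with R2.
Effective lower resistance at A: R2 ‖ 11.26 = 8.870 Ω.
So V_A = 8.31 × 0.1815 = 1.508 mV.
Then the unloaded second divider: V_B = V_A × R4/(R3+R4) = 1.508 × 0.3330 = 0.5023 mV.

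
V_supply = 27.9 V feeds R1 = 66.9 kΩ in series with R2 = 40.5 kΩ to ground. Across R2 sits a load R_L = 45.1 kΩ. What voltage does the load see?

V_out ≈ 6.75 V

The load sits in parallel with R2, giving an effective lower resistance R2' = R2·R_L/(R2+R_L) = 21.34 kΩ.
Voltage divider with the loaded lower leg: V_out = 27.9 × 21.34/(66.9 + 21.34) = 27.9 × 0.2418 = 6.747 V.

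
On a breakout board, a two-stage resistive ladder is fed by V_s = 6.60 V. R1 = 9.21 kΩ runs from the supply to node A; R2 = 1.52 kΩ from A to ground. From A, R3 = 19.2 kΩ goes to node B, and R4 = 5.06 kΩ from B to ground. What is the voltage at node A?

The second stage (R3 + R4 = 24.26 kΩ) loads node A in parallel with R2.
Effective lower resistance at A: R2 ‖ 24.26 = 1.430 kΩ.
V_A = 6.60 × 1.430/(9.21 + 1.430) = 0.8872 V.

V_A ≈ 0.887 V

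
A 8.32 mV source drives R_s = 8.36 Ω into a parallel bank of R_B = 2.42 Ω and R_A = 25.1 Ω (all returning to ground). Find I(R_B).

I ≈ 0.718 mA

Equivalent of the parallel group: R_p = 2.207 Ω.
Node voltage V_A = V_DC · R_p/(R_s + R_p) = 8.32 × 0.2089 = 1.738 mV.
I(R_B) = V_A / R_B = 1.738/2.42 = 0.7181 mA.
(Check via current divider: I_total = 0.7873 mA; share G_k/ΣG = 0.9121 → same result.)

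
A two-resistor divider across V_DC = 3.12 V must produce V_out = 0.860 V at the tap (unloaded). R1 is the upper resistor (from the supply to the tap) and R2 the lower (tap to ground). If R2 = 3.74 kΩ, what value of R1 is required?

R1 ≈ 9.83 kΩ

Required fraction k = V_out/V_DC = 0.2756.
R1 = R2·(1/k − 1) = 3.74 × 2.628 = 9.828 kΩ.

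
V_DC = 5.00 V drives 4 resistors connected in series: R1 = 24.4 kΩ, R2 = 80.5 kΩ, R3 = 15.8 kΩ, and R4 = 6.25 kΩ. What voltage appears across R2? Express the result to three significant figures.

V ≈ 3.17 V

Total series resistance ΣR = 24.4 + 80.5 + 15.8 + 6.25 = 127.0 kΩ.
By the voltage-divider rule, V = 5.00 × 80.50/127.0 = 3.171 V.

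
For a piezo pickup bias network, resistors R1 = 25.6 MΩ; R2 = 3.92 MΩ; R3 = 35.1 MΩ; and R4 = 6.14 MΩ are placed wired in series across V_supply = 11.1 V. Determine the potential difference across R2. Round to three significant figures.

ΣR = 25.6 + 3.92 + 35.1 + 6.14 = 70.76 MΩ.
By the voltage-divider rule, V = 11.1 × 3.920/70.76 = 0.6149 V.

V ≈ 0.615 V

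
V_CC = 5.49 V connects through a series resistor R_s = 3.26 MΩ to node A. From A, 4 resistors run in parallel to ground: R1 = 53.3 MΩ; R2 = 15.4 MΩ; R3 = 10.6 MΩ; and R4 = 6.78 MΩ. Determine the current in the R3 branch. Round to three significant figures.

I ≈ 0.251 µA

Equivalent of the parallel group: R_p = 3.072 MΩ.
V_A = 5.49 × 3.072/6.332 = 2.663 V.
I(R3) = V_A / R3 = 2.663/10.6 = 0.2513 µA.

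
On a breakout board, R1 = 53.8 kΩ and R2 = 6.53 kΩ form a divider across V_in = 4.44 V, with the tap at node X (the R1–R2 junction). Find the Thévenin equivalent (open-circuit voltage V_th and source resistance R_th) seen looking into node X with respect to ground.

With X open, the divider is unloaded: V_th = 4.44 × 6.53/60.33 = 0.4806 V.
Zeroing V_in shorts the top of R1 to ground, so R_th = R1 ‖ R2 = 5.823 kΩ.

V_th ≈ 0.481 V, R_th ≈ 5.82 kΩ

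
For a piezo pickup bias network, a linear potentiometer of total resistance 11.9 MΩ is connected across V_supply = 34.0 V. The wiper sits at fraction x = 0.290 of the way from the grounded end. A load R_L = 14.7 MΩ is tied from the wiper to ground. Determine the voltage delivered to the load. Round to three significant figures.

Split the track: R_lower = x·R_p = 3.451 MΩ, R_upper = (1−x)·R_p = 8.449 MΩ.
R_L loads the lower segment: effective lower R = 2.795 MΩ.
Then V_out = V_supply · 2.795/(8.449 + 2.795) = 8.451 V.

V_out ≈ 8.45 V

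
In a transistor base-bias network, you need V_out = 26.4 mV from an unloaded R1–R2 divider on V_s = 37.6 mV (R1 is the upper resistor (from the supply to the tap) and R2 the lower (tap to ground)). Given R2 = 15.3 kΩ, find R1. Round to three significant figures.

R1 ≈ 6.49 kΩ

The divider ratio is R2/(R1+R2) = 26.4/37.6 = 0.7021.
Rearranging, R1 = R2·(1−k)/k = 15.3 × 0.4242 = 6.491 kΩ.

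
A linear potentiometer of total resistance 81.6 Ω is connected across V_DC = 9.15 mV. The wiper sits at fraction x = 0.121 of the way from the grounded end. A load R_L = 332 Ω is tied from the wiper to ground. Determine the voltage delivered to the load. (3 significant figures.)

Split the track: R_lower = x·R_p = 9.874 Ω, R_upper = (1−x)·R_p = 71.73 Ω.
R_L loads the lower segment: effective lower R = 9.588 Ω.
V_out = 9.15 × 9.588/(71.73 + 9.588) = 1.079 mV.
(Unloaded: V_out = x·V_DC = 1.11 mV.)

V_out ≈ 1.08 mV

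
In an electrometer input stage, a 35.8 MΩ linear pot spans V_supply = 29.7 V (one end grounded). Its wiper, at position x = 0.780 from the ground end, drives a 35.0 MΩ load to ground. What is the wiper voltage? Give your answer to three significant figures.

V_out ≈ 19.7 V

The pot divides into 7.876 MΩ above the wiper and 27.92 MΩ below.
R_L loads the lower segment: effective lower R = 15.53 MΩ.
Then V_out = V_supply · 15.53/(7.876 + 15.53) = 19.71 V.
(Unloaded: V_out = x·V_supply = 23.2 V.)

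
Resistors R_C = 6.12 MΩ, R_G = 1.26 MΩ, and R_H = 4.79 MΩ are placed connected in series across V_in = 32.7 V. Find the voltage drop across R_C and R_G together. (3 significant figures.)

V ≈ 19.8 V

Series total: ΣR = 6.12 + 1.26 + 4.79 = 12.17 MΩ.
R_{R_C..R_G} = 6.12 + 1.26 = 7.380 MΩ.
V = V_in · R/ΣR = 32.7 × 0.6064 = 19.83 V.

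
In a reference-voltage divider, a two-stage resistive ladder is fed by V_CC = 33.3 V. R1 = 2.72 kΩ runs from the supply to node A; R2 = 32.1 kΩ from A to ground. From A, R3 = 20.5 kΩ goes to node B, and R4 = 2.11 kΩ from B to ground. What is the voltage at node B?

The second stage (R3 + R4 = 22.61 kΩ) loads node A in parallel with R2.
R2 ‖ (R3+R4) = 13.27 kΩ.
V_A = 33.3 × 13.27/(2.72 + 13.27) = 27.63 V.
V_B = V_A × 0.09332 = 2.579 V.

V_B ≈ 2.58 V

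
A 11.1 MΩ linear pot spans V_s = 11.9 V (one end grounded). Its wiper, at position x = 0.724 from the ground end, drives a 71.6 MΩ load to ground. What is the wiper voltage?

V_out ≈ 8.36 V

The pot divides into 3.064 MΩ above the wiper and 8.036 MΩ below.
Lower segment in parallel with the load: 8.036 ‖ 71.6 = 7.225 MΩ.
V_out = 11.9 × 7.225/(3.064 + 7.225) = 8.357 V.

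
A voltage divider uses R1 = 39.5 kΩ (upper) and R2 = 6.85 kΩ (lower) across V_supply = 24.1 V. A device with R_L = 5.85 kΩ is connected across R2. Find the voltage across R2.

The load sits in parallel with R2, giving an effective lower resistance R2' = R2·R_L/(R2+R_L) = 3.155 kΩ.
Then V_out = V_supply · R2'/(R1 + R2') = 24.1 × 3.155/42.66 = 1.783 V.
(Unloaded it would be 3.56 V; the load pulls it down.)

V_out ≈ 1.78 V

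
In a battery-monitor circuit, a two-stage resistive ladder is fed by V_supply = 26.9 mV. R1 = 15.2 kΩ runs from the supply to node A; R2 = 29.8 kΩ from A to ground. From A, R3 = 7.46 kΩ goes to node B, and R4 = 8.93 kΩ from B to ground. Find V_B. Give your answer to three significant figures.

Node A sees R2 in parallel with the series input of stage 2, R3 + R4 = 16.39 kΩ.
R2 ‖ (R3+R4) = 10.57 kΩ.
So V_A = 26.9 × 0.4103 = 11.04 mV.
V_B = V_A × 0.5448 = 6.013 mV.

V_B ≈ 6.01 mV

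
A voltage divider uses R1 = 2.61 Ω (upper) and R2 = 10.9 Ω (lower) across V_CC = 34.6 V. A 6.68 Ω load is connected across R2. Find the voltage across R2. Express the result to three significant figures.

V_out ≈ 21.2 V

R2 ‖ R_L = (10.9 × 6.68)/(10.9 + 6.68) = 4.142 Ω.
Then V_out = V_CC · R2'/(R1 + R2') = 34.6 × 4.142/6.752 = 21.22 V.
(Unloaded it would be 27.9 V; the load pulls it down.)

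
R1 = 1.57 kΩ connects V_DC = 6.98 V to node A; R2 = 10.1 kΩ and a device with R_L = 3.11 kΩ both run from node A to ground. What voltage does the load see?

The load sits in parallel with R2, giving an effective lower resistance R2' = R2·R_L/(R2+R_L) = 2.378 kΩ.
Then V_out = V_DC · R2'/(R1 + R2') = 6.98 × 2.378/3.948 = 4.204 V.

V_out ≈ 4.20 V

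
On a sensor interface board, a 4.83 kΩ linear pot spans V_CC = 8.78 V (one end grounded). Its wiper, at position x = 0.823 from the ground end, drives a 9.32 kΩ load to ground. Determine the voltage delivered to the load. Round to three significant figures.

Lower segment x·R_p = 3.975 kΩ; upper segment (1−x)·R_p = 0.8549 kΩ.
R_L loads the lower segment: effective lower R = 2.787 kΩ.
Loaded-divider output: V_out = 8.78 × 0.7652 = 6.719 V.
(Unloaded: V_out = x·V_CC = 7.23 V.)

V_out ≈ 6.72 V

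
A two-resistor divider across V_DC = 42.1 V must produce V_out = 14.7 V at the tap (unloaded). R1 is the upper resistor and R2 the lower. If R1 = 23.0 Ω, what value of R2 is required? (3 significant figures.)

The divider ratio is R2/(R1+R2) = 14.7/42.1 = 0.3492.
So R2 = R1 · V_out/(V_DC − V_out) = 23.0 × 14.7/(42.1 − 14.7) = 23.0 × 0.5365 = 12.34 Ω.

R2 ≈ 12.3 Ω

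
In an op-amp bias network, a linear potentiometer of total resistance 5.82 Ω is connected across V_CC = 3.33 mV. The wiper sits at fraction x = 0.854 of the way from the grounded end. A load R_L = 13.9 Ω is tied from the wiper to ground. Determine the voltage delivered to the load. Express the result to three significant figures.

V_out ≈ 2.70 mV

Split the track: R_lower = x·R_p = 4.970 Ω, R_upper = (1−x)·R_p = 0.8497 Ω.
Lower segment in parallel with the load: 4.970 ‖ 13.9 = 3.661 Ω.
Then V_out = V_CC · 3.661/(0.8497 + 3.661) = 2.703 mV.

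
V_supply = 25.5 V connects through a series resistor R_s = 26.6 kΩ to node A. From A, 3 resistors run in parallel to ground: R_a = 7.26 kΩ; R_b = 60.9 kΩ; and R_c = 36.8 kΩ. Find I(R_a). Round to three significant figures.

Parallel bank: R_p = 1/(1/7.26 + 1/60.9 + 1/36.8) = 5.515 kΩ.
V_A = 25.5 × 5.515/32.11 = 4.379 V.
Branch current I = V_A/R_a = 4.379/7.26 = 0.6031 mA.
(Equivalently: I_total = 0.7940 mA, then current-divider fraction G_k/ΣG = 0.7596.)

I ≈ 0.603 mA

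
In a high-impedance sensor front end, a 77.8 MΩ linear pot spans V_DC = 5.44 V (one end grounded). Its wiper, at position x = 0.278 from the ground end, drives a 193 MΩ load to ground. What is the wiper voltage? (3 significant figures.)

Split the track: R_lower = x·R_p = 21.63 MΩ, R_upper = (1−x)·R_p = 56.17 MΩ.
Lower segment in parallel with the load: 21.63 ‖ 193 = 19.45 MΩ.
V_out = 5.44 × 19.45/(56.17 + 19.45) = 1.399 V.
(Unloaded: V_out = x·V_DC = 1.51 V.)

V_out ≈ 1.40 V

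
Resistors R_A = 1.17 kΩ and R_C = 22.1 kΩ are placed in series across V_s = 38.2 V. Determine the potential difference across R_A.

V ≈ 1.92 V

ΣR = 1.17 + 22.1 = 23.27 kΩ.
Voltage divider: V = V_s · (1.170 / 23.27) = 38.2 × 0.05028 = 1.921 V.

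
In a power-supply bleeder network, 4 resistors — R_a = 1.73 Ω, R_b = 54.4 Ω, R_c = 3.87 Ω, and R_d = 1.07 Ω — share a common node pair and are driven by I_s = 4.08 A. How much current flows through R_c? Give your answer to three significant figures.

I ≈ 0.589 A

ΣG = 1/1.73 + 1/54.4 + 1/3.87 + 1/1.07 = 1.789.
Current divider: I(R_c) = I_s · G_k/ΣG = 4.08 × (0.2584/1.789) = 4.08 × 0.1444 = 0.5892 A.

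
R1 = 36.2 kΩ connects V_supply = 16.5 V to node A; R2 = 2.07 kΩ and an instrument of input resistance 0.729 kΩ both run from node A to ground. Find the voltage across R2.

The load sits in parallel with R2, giving an effective lower resistance R2' = R2·R_L/(R2+R_L) = 0.5391 kΩ.
Now apply the divider: V_out = 16.5 × 0.01467 = 0.2421 V.

V_out ≈ 0.242 V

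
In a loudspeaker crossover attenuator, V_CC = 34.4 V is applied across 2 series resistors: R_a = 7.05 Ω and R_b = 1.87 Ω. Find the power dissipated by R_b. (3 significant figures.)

ΣR = 8.920 Ω → I = 34.4/8.920 = 3.857 A.
V(R_b) = I·R = 7.212 V; P = V·I = 7.212 × 3.857 = 27.81 W.

P ≈ 27.8 W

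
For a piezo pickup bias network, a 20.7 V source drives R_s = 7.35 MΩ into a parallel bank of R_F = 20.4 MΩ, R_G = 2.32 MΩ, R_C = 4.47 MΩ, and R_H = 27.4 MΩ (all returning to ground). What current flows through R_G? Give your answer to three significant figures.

Equivalent of the parallel group: R_p = 1.351 MΩ.
V_A = 20.7 × 1.351/8.701 = 3.214 V.
I(R_G) = V_A / R_G = 3.214/2.32 = 1.385 µA.

I ≈ 1.39 µA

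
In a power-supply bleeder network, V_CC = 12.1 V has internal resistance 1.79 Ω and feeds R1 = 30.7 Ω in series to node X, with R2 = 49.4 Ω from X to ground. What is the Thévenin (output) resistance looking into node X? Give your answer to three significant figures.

R1' = 1.79 + 30.7 = 32.49 Ω (source resistance + R1).
Looking into X with the source shorted: R_th = R1'·R2/(R1'+R2) = 32.49 × 49.4/81.89 = 19.60 Ω.

R_th ≈ 19.6 Ω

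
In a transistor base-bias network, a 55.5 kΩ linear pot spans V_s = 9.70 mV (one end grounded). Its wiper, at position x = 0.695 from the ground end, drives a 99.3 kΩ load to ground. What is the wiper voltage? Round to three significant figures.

V_out ≈ 6.03 mV

The pot divides into 16.93 kΩ above the wiper and 38.57 kΩ below.
(x·R_p) ‖ R_L = 27.78 kΩ.
Loaded-divider output: V_out = 9.70 × 0.6214 = 6.027 mV.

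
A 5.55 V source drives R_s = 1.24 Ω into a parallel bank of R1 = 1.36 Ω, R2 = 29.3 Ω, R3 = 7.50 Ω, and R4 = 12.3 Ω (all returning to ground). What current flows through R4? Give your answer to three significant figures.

Equivalent of the parallel group: R_p = 1.016 Ω.
V_A = 5.55 × 1.016/2.256 = 2.500 V.
Branch current I = V_A/R4 = 2.500/12.3 = 0.2032 A.

I ≈ 0.203 A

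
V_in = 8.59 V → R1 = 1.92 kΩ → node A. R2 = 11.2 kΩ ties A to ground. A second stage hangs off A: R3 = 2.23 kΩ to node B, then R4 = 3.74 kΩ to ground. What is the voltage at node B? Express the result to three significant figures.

Node A sees R2 in parallel with the series input of stage 2, R3 + R4 = 5.970 kΩ.
Effective lower resistance at A: R2 ‖ 5.970 = 3.894 kΩ.
So V_A = 8.59 × 0.6698 = 5.753 V.
Then the unloaded second divider: V_B = V_A × R4/(R3+R4) = 5.753 × 0.6265 = 3.604 V.

V_B ≈ 3.60 V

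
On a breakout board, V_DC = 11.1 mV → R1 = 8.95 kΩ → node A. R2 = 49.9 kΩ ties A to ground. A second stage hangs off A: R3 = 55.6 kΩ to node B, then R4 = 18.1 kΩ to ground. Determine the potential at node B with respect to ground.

V_B ≈ 2.10 mV

The second stage (R3 + R4 = 73.70 kΩ) loads node A in parallel with R2.
Effective lower resistance at A: R2 ‖ 73.70 = 29.75 kΩ.
First divider: V_A = V_DC · 29.75/(8.95 + 29.75) = 8.533 mV.
Then the unloaded second divider: V_B = V_A × R4/(R3+R4) = 8.533 × 0.2456 = 2.096 mV.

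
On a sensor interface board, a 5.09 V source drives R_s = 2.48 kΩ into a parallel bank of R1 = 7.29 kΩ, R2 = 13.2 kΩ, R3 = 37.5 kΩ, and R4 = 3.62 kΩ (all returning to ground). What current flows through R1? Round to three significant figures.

I ≈ 0.306 mA

Combine the parallel branches: R_p = (1/7.29 + 1/13.2 + 1/37.5 + 1/3.62)⁻¹ = 1.939 kΩ.
V_A by voltage divider: V_A = 5.09 × 1.939/(2.48 + 1.939) = 2.233 V.
I(R1) = V_A / R1 = 2.233/7.29 = 0.3063 mA.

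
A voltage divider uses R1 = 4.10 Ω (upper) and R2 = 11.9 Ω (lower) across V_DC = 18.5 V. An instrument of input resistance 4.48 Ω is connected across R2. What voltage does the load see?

R2 ‖ R_L = (11.9 × 4.48)/(11.9 + 4.48) = 3.255 Ω.
Then V_out = V_DC · R2'/(R1 + R2') = 18.5 × 3.255/7.355 = 8.187 V.

V_out ≈ 8.19 V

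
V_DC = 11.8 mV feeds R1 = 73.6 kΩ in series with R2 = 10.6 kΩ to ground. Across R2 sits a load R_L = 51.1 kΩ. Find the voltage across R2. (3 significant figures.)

V_out ≈ 1.26 mV

The load sits in parallel with R2, giving an effective lower resistance R2' = R2·R_L/(R2+R_L) = 8.779 kΩ.
Then V_out = V_DC · R2'/(R1 + R2') = 11.8 × 8.779/82.38 = 1.257 mV.
(Unloaded it would be 1.49 mV; the load pulls it down.)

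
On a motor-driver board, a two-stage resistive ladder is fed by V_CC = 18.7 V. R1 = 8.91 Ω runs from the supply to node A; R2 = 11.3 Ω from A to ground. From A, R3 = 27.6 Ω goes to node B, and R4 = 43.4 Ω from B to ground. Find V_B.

Looking into the second stage from A: R3 + R4 = 71.00 Ω appears in parallel with R2.
R2 ‖ (R3+R4) = 9.748 Ω.
So V_A = 18.7 × 0.5225 = 9.770 V.
Then the unloaded second divider: V_B = V_A × R4/(R3+R4) = 9.770 × 0.6113 = 5.972 V.

V_B ≈ 5.97 V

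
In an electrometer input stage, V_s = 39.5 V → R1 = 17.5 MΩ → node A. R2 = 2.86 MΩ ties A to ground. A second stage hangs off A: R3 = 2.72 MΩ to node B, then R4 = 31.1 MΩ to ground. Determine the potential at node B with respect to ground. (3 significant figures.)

V_B ≈ 4.76 V

Looking into the second stage from A: R3 + R4 = 33.82 MΩ appears in parallel with R2.
Effective lower resistance at A: R2 ‖ 33.82 = 2.637 MΩ.
V_A = 39.5 × 2.637/(17.5 + 2.637) = 5.173 V.
V_B = V_A × 0.9196 = 4.757 V.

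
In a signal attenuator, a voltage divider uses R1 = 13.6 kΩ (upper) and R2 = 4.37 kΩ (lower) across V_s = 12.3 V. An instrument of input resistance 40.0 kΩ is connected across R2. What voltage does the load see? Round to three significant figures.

V_out ≈ 2.76 V

R2 ‖ R_L = (4.37 × 40.0)/(4.37 + 40.0) = 3.940 kΩ.
Voltage divider with the loaded lower leg: V_out = 12.3 × 3.940/(13.6 + 3.940) = 12.3 × 0.2246 = 2.763 V.
(Unloaded it would be 2.99 V; the load pulls it down.)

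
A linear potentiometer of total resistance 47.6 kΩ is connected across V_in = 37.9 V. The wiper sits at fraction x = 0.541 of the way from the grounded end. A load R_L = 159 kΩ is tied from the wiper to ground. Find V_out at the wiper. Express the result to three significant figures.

Split the track: R_lower = x·R_p = 25.75 kΩ, R_upper = (1−x)·R_p = 21.85 kΩ.
Lower segment in parallel with the load: 25.75 ‖ 159 = 22.16 kΩ.
Then V_out = V_in · 22.16/(21.85 + 22.16) = 19.09 V.
(Unloaded: V_out = x·V_in = 20.5 V.)

V_out ≈ 19.1 V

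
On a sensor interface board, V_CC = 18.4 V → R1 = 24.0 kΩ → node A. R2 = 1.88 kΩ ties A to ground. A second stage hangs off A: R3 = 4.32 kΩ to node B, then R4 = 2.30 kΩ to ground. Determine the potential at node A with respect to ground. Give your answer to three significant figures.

Looking into the second stage from A: R3 + R4 = 6.620 kΩ appears in parallel with R2.
R2 ‖ (R3+R4) = 1.464 kΩ.
So V_A = 18.4 × 0.05750 = 1.058 V.

V_A ≈ 1.06 V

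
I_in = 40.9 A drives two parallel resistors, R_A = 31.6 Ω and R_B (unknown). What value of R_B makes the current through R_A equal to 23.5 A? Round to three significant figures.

The fraction through R_A equals R_B/(R_A+R_B).
With f = 0.5746, R_B = R_A · f/(1−f) = 31.6 × 1.351 = 42.68 Ω.

R_B ≈ 42.7 Ω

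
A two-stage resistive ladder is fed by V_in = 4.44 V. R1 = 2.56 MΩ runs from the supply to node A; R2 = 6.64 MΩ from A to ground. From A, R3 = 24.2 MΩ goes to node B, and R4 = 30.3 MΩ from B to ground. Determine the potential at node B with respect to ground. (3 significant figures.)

Looking into the second stage from A: R3 + R4 = 54.50 MΩ appears in parallel with R2.
Effective lower resistance at A: R2 ‖ 54.50 = 5.919 MΩ.
First divider: V_A = V_in · 5.919/(2.56 + 5.919) = 3.099 V.
Then the unloaded second divider: V_B = V_A × R4/(R3+R4) = 3.099 × 0.5560 = 1.723 V.

V_B ≈ 1.72 V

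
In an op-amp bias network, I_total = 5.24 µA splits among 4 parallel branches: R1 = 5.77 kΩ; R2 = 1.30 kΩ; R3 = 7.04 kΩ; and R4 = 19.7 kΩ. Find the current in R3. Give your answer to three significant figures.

I ≈ 0.656 µA

Conductances: ΣG = 1/5.77 + 1/1.30 + 1/7.04 + 1/19.7 = 1.135 (1/kΩ).
Current divider: I(R3) = I_total · G_k/ΣG = 5.24 × (0.1420/1.135) = 5.24 × 0.1251 = 0.6556 µA.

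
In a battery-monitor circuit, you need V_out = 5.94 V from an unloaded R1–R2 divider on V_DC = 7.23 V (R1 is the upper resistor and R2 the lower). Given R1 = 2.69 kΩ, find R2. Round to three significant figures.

V_out/V_DC = R2/(R1+R2) = 0.8216.
R2 = R1 · 0.8216/(1 − 0.8216) = 12.39 kΩ.

R2 ≈ 12.4 kΩ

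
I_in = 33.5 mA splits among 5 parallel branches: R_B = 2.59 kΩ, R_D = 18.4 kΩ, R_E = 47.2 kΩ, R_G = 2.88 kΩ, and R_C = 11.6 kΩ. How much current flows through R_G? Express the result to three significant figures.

ΣG = 1/2.59 + 1/18.4 + 1/47.2 + 1/2.88 + 1/11.6 = 0.8951.
Current divider: I(R_G) = I_in · G_k/ΣG = 33.5 × (0.3472/0.8951) = 33.5 × 0.3879 = 13.00 mA.

I ≈ 13.0 mA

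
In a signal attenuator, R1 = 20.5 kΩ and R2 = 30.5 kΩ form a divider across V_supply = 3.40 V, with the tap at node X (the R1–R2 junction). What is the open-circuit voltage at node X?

V_th ≈ 2.03 V

Open-circuit (no load on X): V_th = V_supply · R2/(R1 + R2) = 3.40 × 30.5/(20.50 + 30.5) = 2.033 V.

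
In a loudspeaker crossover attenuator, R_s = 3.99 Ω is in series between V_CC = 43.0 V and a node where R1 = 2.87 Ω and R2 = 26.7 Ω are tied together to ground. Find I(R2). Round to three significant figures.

I ≈ 0.634 A

Combine the parallel branches: R_p = (1/2.87 + 1/26.7)⁻¹ = 2.591 Ω.
V_A = 43.0 × 2.591/6.581 = 16.93 V.
I(R2) = V_A / R2 = 16.93/26.7 = 0.6341 A.
(Equivalently: I_total = 6.534 A, then current-divider fraction G_k/ΣG = 0.09706.)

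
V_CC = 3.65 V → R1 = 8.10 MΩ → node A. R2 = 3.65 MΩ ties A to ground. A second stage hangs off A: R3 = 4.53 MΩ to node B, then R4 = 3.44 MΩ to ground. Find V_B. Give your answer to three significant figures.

V_B ≈ 0.372 V

The second stage (R3 + R4 = 7.970 MΩ) loads node A in parallel with R2.
Effective lower resistance at A: R2 ‖ 7.970 = 2.503 MΩ.
First divider: V_A = V_CC · 2.503/(8.10 + 2.503) = 0.8618 V.
V_B = V_A × 0.4316 = 0.3720 V.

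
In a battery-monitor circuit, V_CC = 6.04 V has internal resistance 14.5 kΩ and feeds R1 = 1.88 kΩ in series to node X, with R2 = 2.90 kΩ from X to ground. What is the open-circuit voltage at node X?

R1' = 14.5 + 1.88 = 16.38 kΩ (source resistance + R1).
V_th is the unloaded tap voltage: V_CC · R2/(R1'+R2) = 6.04 × 0.1504 = 0.9085 V.

V_th ≈ 0.909 V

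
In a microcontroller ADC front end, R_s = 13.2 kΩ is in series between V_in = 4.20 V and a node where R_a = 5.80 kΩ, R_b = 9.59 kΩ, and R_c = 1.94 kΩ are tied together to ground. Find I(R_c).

I ≈ 0.189 mA

Combine the parallel branches: R_p = (1/5.80 + 1/9.59 + 1/1.94)⁻¹ = 1.262 kΩ.
V_A = 4.20 × 1.262/14.46 = 0.3666 V.
Branch current I = V_A/R_c = 0.3666/1.94 = 0.1890 mA.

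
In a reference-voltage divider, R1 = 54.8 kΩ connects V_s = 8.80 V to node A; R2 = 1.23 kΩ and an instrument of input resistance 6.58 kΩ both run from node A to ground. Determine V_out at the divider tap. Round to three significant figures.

The load sits in parallel with R2, giving an effective lower resistance R2' = R2·R_L/(R2+R_L) = 1.036 kΩ.
Voltage divider with the loaded lower leg: V_out = 8.80 × 1.036/(54.8 + 1.036) = 8.80 × 0.01856 = 0.1633 V.
(Unloaded it would be 0.193 V; the load pulls it down.)

V_out ≈ 0.163 V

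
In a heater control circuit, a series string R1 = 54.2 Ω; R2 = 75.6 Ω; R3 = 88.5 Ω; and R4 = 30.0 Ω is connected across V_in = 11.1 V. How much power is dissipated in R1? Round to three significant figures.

P ≈ 0.108 W

ΣR = 248.3 Ω → I = 11.1/248.3 = 0.04470 A.
P(R1) = I²·R1 = (0.04470)² × 54.2 = 0.1083 W.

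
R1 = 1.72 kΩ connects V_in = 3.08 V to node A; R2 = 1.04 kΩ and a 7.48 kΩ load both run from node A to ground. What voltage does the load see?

First combine the lower leg with the load: R2 ‖ R_L = 0.9131 kΩ.
Then V_out = V_in · R2'/(R1 + R2') = 3.08 × 0.9131/2.633 = 1.068 V.

V_out ≈ 1.07 V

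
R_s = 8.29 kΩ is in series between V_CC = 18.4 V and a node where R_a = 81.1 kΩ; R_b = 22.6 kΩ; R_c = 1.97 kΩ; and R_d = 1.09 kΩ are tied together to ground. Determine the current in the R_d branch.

I ≈ 1.27 mA

Parallel bank: R_p = 1/(1/81.1 + 1/22.6 + 1/1.97 + 1/1.09) = 0.6749 kΩ.
Node voltage V_A = V_CC · R_p/(R_s + R_p) = 18.4 × 0.07529 = 1.385 V.
I(R_d) = V_A / R_d = 1.385/1.09 = 1.271 mA.
(Equivalently: I_total = 2.052 mA, then current-divider fraction G_k/ΣG = 0.6192.)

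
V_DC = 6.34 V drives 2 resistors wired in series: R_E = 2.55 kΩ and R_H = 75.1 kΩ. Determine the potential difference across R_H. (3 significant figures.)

Total series resistance ΣR = 2.55 + 75.1 = 77.65 kΩ.
V = V_DC · R/ΣR = 6.34 × 0.9672 = 6.132 V.

V ≈ 6.13 V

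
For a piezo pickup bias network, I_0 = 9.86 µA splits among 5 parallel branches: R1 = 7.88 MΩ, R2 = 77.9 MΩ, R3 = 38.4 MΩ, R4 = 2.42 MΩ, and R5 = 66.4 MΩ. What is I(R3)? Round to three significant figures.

Conductances: ΣG = 1/7.88 + 1/77.9 + 1/38.4 + 1/2.42 + 1/66.4 = 0.5941 (1/MΩ).
R3 takes the fraction G_k/ΣG = 0.02604/0.5941 = 0.04384, so I = 9.86 × 0.04384 = 0.4322 µA.

I ≈ 0.432 µA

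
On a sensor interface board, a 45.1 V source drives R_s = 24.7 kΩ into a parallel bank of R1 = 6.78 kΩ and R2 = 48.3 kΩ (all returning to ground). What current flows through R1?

Parallel bank: R_p = 1/(1/6.78 + 1/48.3) = 5.945 kΩ.
V_A by voltage divider: V_A = 45.1 × 5.945/(24.7 + 5.945) = 8.750 V.
Branch current I = V_A/R1 = 8.750/6.78 = 1.291 mA.

I ≈ 1.29 mA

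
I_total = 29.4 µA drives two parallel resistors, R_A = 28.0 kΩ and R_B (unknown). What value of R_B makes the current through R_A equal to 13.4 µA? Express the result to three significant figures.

In a two-way split, I_A/I_total = R_B/(R_A + R_B).
With f = 0.4558, R_B = R_A · f/(1−f) = 28.0 × 0.8375 = 23.45 kΩ.

R_B ≈ 23.5 kΩ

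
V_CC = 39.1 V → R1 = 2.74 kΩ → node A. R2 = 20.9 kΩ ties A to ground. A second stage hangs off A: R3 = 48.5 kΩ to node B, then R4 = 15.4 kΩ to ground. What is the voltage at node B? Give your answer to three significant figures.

V_B ≈ 8.03 V

The second stage (R3 + R4 = 63.90 kΩ) loads node A in parallel with R2.
Effective lower resistance at A: R2 ‖ 63.90 = 15.75 kΩ.
So V_A = 39.1 × 0.8518 = 33.31 V.
Stage 2 is unloaded, so V_B = V_A · R4/(R3+R4) = 33.31 × 15.4/63.90 = 8.027 V.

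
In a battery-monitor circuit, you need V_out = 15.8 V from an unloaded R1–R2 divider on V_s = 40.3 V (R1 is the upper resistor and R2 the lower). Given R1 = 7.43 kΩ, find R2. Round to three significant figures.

The divider ratio is R2/(R1+R2) = 15.8/40.3 = 0.3921.
R2 = R1 · 0.3921/(1 − 0.3921) = 4.792 kΩ.

R2 ≈ 4.79 kΩ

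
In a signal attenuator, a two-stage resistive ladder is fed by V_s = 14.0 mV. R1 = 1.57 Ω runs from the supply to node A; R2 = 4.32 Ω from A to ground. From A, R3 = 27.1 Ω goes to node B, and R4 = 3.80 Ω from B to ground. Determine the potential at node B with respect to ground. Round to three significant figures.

Node A sees R2 in parallel with the series input of stage 2, R3 + R4 = 30.90 Ω.
R2 ‖ (R3+R4) = 3.790 Ω.
First divider: V_A = V_s · 3.790/(1.57 + 3.790) = 9.899 mV.
V_B = V_A × 0.1230 = 1.217 mV.

V_B ≈ 1.22 mV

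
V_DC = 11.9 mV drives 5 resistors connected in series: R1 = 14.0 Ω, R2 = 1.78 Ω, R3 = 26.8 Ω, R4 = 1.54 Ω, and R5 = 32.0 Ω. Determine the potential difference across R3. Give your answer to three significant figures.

Total series resistance ΣR = 14.0 + 1.78 + 26.8 + 1.54 + 32.0 = 76.12 Ω.
V = V_DC · R/ΣR = 11.9 × 0.3521 = 4.190 mV.

V ≈ 4.19 mV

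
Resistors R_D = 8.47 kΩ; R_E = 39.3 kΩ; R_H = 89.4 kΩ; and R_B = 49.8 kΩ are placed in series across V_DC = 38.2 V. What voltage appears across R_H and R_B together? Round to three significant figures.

Total series resistance ΣR = 8.47 + 39.3 + 89.4 + 49.8 = 187.0 kΩ.
R_{R_H..R_B} = 89.4 + 49.8 = 139.2 kΩ.
Voltage divider: V = V_DC · (139.2 / 187.0) = 38.2 × 0.7445 = 28.44 V.

V ≈ 28.4 V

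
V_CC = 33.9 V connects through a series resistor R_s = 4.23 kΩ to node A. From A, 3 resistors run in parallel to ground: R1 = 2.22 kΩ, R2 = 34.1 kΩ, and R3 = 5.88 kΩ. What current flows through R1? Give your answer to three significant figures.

Combine the parallel branches: R_p = (1/2.22 + 1/34.1 + 1/5.88)⁻¹ = 1.539 kΩ.
V_A = 33.9 × 1.539/5.769 = 9.043 V.
Branch current I = V_A/R1 = 9.043/2.22 = 4.073 mA.

I ≈ 4.07 mA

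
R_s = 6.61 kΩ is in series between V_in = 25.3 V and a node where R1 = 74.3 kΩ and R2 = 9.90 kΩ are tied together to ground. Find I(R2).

I ≈ 1.45 mA

Parallel bank: R_p = 1/(1/74.3 + 1/9.90) = 8.736 kΩ.
V_A by voltage divider: V_A = 25.3 × 8.736/(6.61 + 8.736) = 14.40 V.
Branch current I = V_A/R2 = 14.40/9.90 = 1.455 mA.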